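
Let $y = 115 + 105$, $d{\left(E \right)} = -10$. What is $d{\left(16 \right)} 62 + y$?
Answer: $-400$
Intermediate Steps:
$y = 220$
$d{\left(16 \right)} 62 + y = \left(-10\right) 62 + 220 = -620 + 220 = -400$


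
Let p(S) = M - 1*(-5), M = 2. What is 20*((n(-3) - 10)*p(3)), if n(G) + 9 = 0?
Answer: -2660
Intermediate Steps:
n(G) = -9 (n(G) = -9 + 0 = -9)
p(S) = 7 (p(S) = 2 - 1*(-5) = 2 + 5 = 7)
20*((n(-3) - 10)*p(3)) = 20*((-9 - 10)*7) = 20*(-19*7) = 20*(-133) = -2660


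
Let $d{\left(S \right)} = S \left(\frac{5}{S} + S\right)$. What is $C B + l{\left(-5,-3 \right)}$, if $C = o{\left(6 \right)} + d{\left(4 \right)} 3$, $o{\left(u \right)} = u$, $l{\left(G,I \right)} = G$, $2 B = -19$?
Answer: $- \frac{1321}{2} \approx -660.5$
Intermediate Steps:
$B = - \frac{19}{2}$ ($B = \frac{1}{2} \left(-19\right) = - \frac{19}{2} \approx -9.5$)
$d{\left(S \right)} = S \left(S + \frac{5}{S}\right)$
$C = 69$ ($C = 6 + \left(5 + 4^{2}\right) 3 = 6 + \left(5 + 16\right) 3 = 6 + 21 \cdot 3 = 6 + 63 = 69$)
$C B + l{\left(-5,-3 \right)} = 69 \left(- \frac{19}{2}\right) - 5 = - \frac{1311}{2} - 5 = - \frac{1321}{2}$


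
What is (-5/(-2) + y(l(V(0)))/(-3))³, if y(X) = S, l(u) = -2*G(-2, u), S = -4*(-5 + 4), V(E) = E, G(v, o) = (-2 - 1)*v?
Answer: 343/216 ≈ 1.5880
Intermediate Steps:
G(v, o) = -3*v
S = 4 (S = -4*(-1) = 4)
l(u) = -12 (l(u) = -(-6)*(-2) = -2*6 = -12)
y(X) = 4
(-5/(-2) + y(l(V(0)))/(-3))³ = (-5/(-2) + 4/(-3))³ = (-5*(-½) + 4*(-⅓))³ = (5/2 - 4/3)³ = (7/6)³ = 343/216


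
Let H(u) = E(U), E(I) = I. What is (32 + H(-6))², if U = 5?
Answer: 1369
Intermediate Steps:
H(u) = 5
(32 + H(-6))² = (32 + 5)² = 37² = 1369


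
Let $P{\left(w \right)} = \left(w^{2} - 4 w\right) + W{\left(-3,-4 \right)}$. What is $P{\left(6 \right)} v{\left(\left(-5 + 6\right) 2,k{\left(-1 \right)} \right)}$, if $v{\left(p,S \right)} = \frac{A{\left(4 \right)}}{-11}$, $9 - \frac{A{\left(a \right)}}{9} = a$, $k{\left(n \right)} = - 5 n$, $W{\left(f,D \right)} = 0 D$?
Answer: $- \frac{540}{11} \approx -49.091$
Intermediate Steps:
$W{\left(f,D \right)} = 0$
$A{\left(a \right)} = 81 - 9 a$
$P{\left(w \right)} = w^{2} - 4 w$ ($P{\left(w \right)} = \left(w^{2} - 4 w\right) + 0 = w^{2} - 4 w$)
$v{\left(p,S \right)} = - \frac{45}{11}$ ($v{\left(p,S \right)} = \frac{81 - 36}{-11} = \left(81 - 36\right) \left(- \frac{1}{11}\right) = 45 \left(- \frac{1}{11}\right) = - \frac{45}{11}$)
$P{\left(6 \right)} v{\left(\left(-5 + 6\right) 2,k{\left(-1 \right)} \right)} = 6 \left(-4 + 6\right) \left(- \frac{45}{11}\right) = 6 \cdot 2 \left(- \frac{45}{11}\right) = 12 \left(- \frac{45}{11}\right) = - \frac{540}{11}$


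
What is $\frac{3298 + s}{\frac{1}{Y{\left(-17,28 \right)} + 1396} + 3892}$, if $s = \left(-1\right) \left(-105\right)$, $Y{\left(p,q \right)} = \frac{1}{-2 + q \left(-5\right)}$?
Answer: $\frac{674580093}{771515194} \approx 0.87436$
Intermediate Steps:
$Y{\left(p,q \right)} = \frac{1}{-2 - 5 q}$
$s = 105$
$\frac{3298 + s}{\frac{1}{Y{\left(-17,28 \right)} + 1396} + 3892} = \frac{3298 + 105}{\frac{1}{- \frac{1}{2 + 5 \cdot 28} + 1396} + 3892} = \frac{3403}{\frac{1}{- \frac{1}{2 + 140} + 1396} + 3892} = \frac{3403}{\frac{1}{- \frac{1}{142} + 1396} + 3892} = \frac{3403}{\frac{1}{\frac{198231}{142}} + 3892} = \frac{3403}{\frac{142}{198231} + 3892} = \frac{3403}{\frac{771515194}{198231}} = 3403 \cdot \frac{198231}{771515194} = \frac{674580093}{771515194}$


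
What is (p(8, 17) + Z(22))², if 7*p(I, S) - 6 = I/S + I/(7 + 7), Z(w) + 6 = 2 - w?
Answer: 433472400/693889 ≈ 624.70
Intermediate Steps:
Z(w) = -4 - w (Z(w) = -6 + (2 - w) = -4 - w)
p(I, S) = 6/7 + I/98 + I/(7*S) (p(I, S) = 6/7 + (I/S + I/(7 + 7))/7 = 6/7 + (I/S + I/14)/7 = 6/7 + (I/14 + I/S)/7 = 6/7 + (I/98 + I/(7*S)) = 6/7 + I/98 + I/(7*S))
(p(8, 17) + Z(22))² = ((1/98)*(14*8 + 17*(84 + 8))/17 + (-4 - 1*22))² = ((1/98)*(1/17)*(112 + 17*92) + (-4 - 22))² = ((1/98)*(1/17)*(112 + 1564) - 26)² = ((1/98)*(1/17)*1676 - 26)² = (838/833 - 26)² = (-20820/833)² = 433472400/693889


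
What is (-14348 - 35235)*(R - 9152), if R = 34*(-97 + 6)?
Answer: 607193418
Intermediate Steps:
R = -3094 (R = 34*(-91) = -3094)
(-14348 - 35235)*(R - 9152) = (-14348 - 35235)*(-3094 - 9152) = -49583*(-12246) = 607193418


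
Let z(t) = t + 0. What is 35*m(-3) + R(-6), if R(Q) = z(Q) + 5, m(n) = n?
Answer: -106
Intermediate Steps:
z(t) = t
R(Q) = 5 + Q (R(Q) = Q + 5 = 5 + Q)
35*m(-3) + R(-6) = 35*(-3) + (5 - 6) = -105 - 1 = -106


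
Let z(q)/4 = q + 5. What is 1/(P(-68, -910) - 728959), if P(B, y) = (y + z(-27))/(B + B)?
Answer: -68/49568713 ≈ -1.3718e-6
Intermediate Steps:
z(q) = 20 + 4*q (z(q) = 4*(q + 5) = 4*(5 + q) = 20 + 4*q)
P(B, y) = (-88 + y)/(2*B) (P(B, y) = (y + (20 + 4*(-27)))/(B + B) = (y + (20 - 108))/((2*B)) = (y - 88)*(1/(2*B)) = (-88 + y)*(1/(2*B)) = (-88 + y)/(2*B))
1/(P(-68, -910) - 728959) = 1/((½)*(-88 - 910)/(-68) - 728959) = 1/((½)*(-1/68)*(-998) - 728959) = 1/(499/68 - 728959) = 1/(-49568713/68) = -68/49568713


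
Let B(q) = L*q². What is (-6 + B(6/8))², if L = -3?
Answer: 15129/256 ≈ 59.098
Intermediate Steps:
B(q) = -3*q²
(-6 + B(6/8))² = (-6 - 3*(6/8)²)² = (-6 - 3*(6*(⅛))²)² = (-6 - 3*(¾)²)² = (-6 - 3*9/16)² = (-6 - 27/16)² = (-123/16)² = 15129/256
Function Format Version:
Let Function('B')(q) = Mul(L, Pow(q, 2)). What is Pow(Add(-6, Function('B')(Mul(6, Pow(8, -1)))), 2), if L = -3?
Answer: Rational(15129, 256) ≈ 59.098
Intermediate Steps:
Function('B')(q) = Mul(-3, Pow(q, 2))
Pow(Add(-6, Function('B')(Mul(6, Pow(8, -1)))), 2) = Pow(Add(-6, Mul(-3, Pow(Mul(6, Pow(8, -1)), 2))), 2) = Pow(Add(-6, Mul(-3, Pow(Mul(6, Rational(1, 8)), 2))), 2) = Pow(Add(-6, Mul(-3, Pow(Rational(3, 4), 2))), 2) = Pow(Add(-6, Mul(-3, Rational(9, 16))), 2) = Pow(Add(-6, Rational(-27, 16)), 2) = Pow(Rational(-123, 16), 2) = Rational(15129, 256)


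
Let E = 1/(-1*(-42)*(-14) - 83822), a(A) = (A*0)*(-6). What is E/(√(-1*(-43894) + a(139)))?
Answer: -√43894/3705092540 ≈ -5.6546e-8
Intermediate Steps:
a(A) = 0 (a(A) = 0*(-6) = 0)
E = -1/84410 (E = 1/(42*(-14) - 83822) = 1/(-588 - 83822) = 1/(-84410) = -1/84410 ≈ -1.1847e-5)
E/(√(-1*(-43894) + a(139))) = -1/(84410*√(-1*(-43894) + 0)) = -1/(84410*√(43894 + 0)) = -√43894/43894/84410 = -√43894/3705092540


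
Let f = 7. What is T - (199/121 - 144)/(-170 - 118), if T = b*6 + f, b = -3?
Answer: -400553/34848 ≈ -11.494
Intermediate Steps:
T = -11 (T = -3*6 + 7 = -18 + 7 = -11)
T - (199/121 - 144)/(-170 - 118) = -11 - (199/121 - 144)/(-170 - 118) = -11 - (199*(1/121) - 144)/(-288) = -11 - (199/121 - 144)*(-1)/288 = -11 - (-17225)*(-1)/(121*288) = -11 - 1*17225/34848 = -11 - 17225/34848 = -400553/34848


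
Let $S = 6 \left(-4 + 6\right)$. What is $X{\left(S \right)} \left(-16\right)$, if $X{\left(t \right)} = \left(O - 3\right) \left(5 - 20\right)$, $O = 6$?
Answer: $720$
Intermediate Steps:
$S = 12$ ($S = 6 \cdot 2 = 12$)
$X{\left(t \right)} = -45$ ($X{\left(t \right)} = \left(6 - 3\right) \left(5 - 20\right) = 3 \left(5 - 20\right) = 3 \left(-15\right) = -45$)
$X{\left(S \right)} \left(-16\right) = \left(-45\right) \left(-16\right) = 720$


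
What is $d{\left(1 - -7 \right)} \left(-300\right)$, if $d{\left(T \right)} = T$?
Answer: $-2400$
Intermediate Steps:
$d{\left(1 - -7 \right)} \left(-300\right) = \left(1 - -7\right) \left(-300\right) = \left(1 + 7\right) \left(-300\right) = 8 \left(-300\right) = -2400$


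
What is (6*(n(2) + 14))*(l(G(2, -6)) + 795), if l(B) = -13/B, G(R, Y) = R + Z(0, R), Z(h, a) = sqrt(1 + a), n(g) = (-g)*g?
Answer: 46140 + 780*sqrt(3) ≈ 47491.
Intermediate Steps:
n(g) = -g**2
G(R, Y) = R + sqrt(1 + R)
(6*(n(2) + 14))*(l(G(2, -6)) + 795) = (6*(-1*2**2 + 14))*(-13/(2 + sqrt(1 + 2)) + 795) = (6*(-1*4 + 14))*(-13/(2 + sqrt(3)) + 795) = (6*(-4 + 14))*(795 - 13/(2 + sqrt(3))) = (6*10)*(795 - 13/(2 + sqrt(3))) = 60*(795 - 13/(2 + sqrt(3))) = 47700 - 780/(2 + sqrt(3))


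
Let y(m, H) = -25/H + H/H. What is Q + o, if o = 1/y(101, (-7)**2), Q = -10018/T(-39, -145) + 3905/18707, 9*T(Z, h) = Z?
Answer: 79919639/34536 ≈ 2314.1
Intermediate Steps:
T(Z, h) = Z/9
y(m, H) = 1 - 25/H (y(m, H) = -25/H + 1 = 1 - 25/H)
Q = 3327047/1439 (Q = -10018/((1/9)*(-39)) + 3905/18707 = -10018/(-13/3) + 3905*(1/18707) = -10018*(-3/13) + 3905/18707 = 30054/13 + 3905/18707 = 3327047/1439 ≈ 2312.1)
o = 49/24 (o = 1/((-25 + (-7)**2)/((-7)**2)) = 1/((-25 + 49)/49) = 1/((1/49)*24) = 1/(24/49) = 49/24 ≈ 2.0417)
Q + o = 3327047/1439 + 49/24 = 79919639/34536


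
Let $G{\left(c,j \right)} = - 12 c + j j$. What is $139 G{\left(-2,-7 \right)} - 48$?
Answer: $10099$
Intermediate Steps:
$G{\left(c,j \right)} = j^{2} - 12 c$ ($G{\left(c,j \right)} = - 12 c + j^{2} = j^{2} - 12 c$)
$139 G{\left(-2,-7 \right)} - 48 = 139 \left(\left(-7\right)^{2} - -24\right) - 48 = 139 \left(49 + 24\right) - 48 = 139 \cdot 73 - 48 = 10147 - 48 = 10099$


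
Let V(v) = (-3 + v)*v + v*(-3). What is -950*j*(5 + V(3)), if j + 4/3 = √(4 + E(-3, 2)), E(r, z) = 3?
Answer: -15200/3 + 3800*√7 ≈ 4987.2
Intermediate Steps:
V(v) = -3*v + v*(-3 + v) (V(v) = v*(-3 + v) - 3*v = -3*v + v*(-3 + v))
j = -4/3 + √7 (j = -4/3 + √(4 + 3) = -4/3 + √7 ≈ 1.3124)
-950*j*(5 + V(3)) = -950*(-4/3 + √7)*(5 + 3*(-6 + 3)) = -950*(-4/3 + √7)*(5 + 3*(-3)) = -950*(-4/3 + √7)*(5 - 9) = -950*(-4/3 + √7)*(-4) = -950*(16/3 - 4*√7) = -15200/3 + 3800*√7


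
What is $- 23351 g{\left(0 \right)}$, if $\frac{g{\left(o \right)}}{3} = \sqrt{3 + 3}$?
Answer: $- 70053 \sqrt{6} \approx -1.7159 \cdot 10^{5}$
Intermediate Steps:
$g{\left(o \right)} = 3 \sqrt{6}$ ($g{\left(o \right)} = 3 \sqrt{3 + 3} = 3 \sqrt{6}$)
$- 23351 g{\left(0 \right)} = - 23351 \cdot 3 \sqrt{6} = - 70053 \sqrt{6}$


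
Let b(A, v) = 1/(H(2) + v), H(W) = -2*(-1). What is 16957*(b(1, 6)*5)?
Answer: 84785/8 ≈ 10598.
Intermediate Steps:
H(W) = 2
b(A, v) = 1/(2 + v)
16957*(b(1, 6)*5) = 16957*(5/(2 + 6)) = 16957*(5/8) = 84785/8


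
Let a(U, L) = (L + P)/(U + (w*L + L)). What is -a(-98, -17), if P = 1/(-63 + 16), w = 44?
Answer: -800/40561 ≈ -0.019723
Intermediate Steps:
P = -1/47 (P = 1/(-47) = -1/47 ≈ -0.021277)
a(U, L) = (-1/47 + L)/(U + 45*L) (a(U, L) = (L - 1/47)/(U + (44*L + L)) = (-1/47 + L)/(U + 45*L))
-a(-98, -17) = -(-1/47 - 17)/(-98 + 45*(-17)) = -(-800)/((-98 - 765)*47) = -(-800)/((-863)*47) = -(-1)*(-800)/(863*47) = -1*800/40561 = -800/40561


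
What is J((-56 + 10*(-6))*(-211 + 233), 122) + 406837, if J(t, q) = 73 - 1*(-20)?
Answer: 406930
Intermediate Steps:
J(t, q) = 93 (J(t, q) = 73 + 20 = 93)
J((-56 + 10*(-6))*(-211 + 233), 122) + 406837 = 93 + 406837 = 406930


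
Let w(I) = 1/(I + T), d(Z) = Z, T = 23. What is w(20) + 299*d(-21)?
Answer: -269996/43 ≈ -6279.0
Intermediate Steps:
w(I) = 1/(23 + I) (w(I) = 1/(I + 23) = 1/(23 + I))
w(20) + 299*d(-21) = 1/(23 + 20) + 299*(-21) = 1/43 - 6279 = -269996/43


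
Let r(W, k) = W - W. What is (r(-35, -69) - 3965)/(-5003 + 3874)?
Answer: 3965/1129 ≈ 3.5120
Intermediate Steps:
r(W, k) = 0
(r(-35, -69) - 3965)/(-5003 + 3874) = (0 - 3965)/(-5003 + 3874) = -3965/(-1129) = -3965*(-1/1129) = 3965/1129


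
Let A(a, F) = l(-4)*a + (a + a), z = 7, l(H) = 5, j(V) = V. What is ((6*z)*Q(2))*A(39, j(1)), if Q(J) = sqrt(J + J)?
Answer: 22932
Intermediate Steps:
Q(J) = sqrt(2)*sqrt(J) (Q(J) = sqrt(2*J) = sqrt(2)*sqrt(J))
A(a, F) = 7*a (A(a, F) = 5*a + (a + a) = 5*a + 2*a = 7*a)
((6*z)*Q(2))*A(39, j(1)) = ((6*7)*(sqrt(2)*sqrt(2)))*(7*39) = (42*2)*273 = 84*273 = 22932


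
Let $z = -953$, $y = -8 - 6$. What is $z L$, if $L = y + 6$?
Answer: $7624$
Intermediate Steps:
$y = -14$ ($y = -8 - 6 = -14$)
$L = -8$ ($L = -14 + 6 = -8$)
$z L = \left(-953\right) \left(-8\right) = 7624$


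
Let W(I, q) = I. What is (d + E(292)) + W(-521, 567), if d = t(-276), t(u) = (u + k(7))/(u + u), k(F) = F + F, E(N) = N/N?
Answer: -143389/276 ≈ -519.53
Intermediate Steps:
E(N) = 1
k(F) = 2*F
t(u) = (14 + u)/(2*u) (t(u) = (u + 2*7)/(u + u) = (u + 14)/((2*u)) = (14 + u)*(1/(2*u)) = (14 + u)/(2*u))
d = 131/276 (d = (1/2)*(14 - 276)/(-276) = (1/2)*(-1/276)*(-262) = 131/276 ≈ 0.47464)
(d + E(292)) + W(-521, 567) = (131/276 + 1) - 521 = 407/276 - 521 = -143389/276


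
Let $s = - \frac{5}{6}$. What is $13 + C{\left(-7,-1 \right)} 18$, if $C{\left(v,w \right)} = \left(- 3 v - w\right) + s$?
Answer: $394$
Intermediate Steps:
$s = - \frac{5}{6}$ ($s = \left(-5\right) \frac{1}{6} = - \frac{5}{6} \approx -0.83333$)
$C{\left(v,w \right)} = - \frac{5}{6} - w - 3 v$ ($C{\left(v,w \right)} = \left(- 3 v - w\right) - \frac{5}{6} = \left(- w - 3 v\right) - \frac{5}{6} = - \frac{5}{6} - w - 3 v$)
$13 + C{\left(-7,-1 \right)} 18 = 13 + \left(- \frac{5}{6} - -1 - -21\right) 18 = 13 + \left(- \frac{5}{6} + 1 + 21\right) 18 = 13 + \frac{127}{6} \cdot 18 = 13 + 381 = 394$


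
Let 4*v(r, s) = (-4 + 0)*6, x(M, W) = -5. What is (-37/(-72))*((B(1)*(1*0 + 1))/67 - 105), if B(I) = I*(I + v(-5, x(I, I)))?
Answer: -32560/603 ≈ -53.997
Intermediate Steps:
v(r, s) = -6 (v(r, s) = ((-4 + 0)*6)/4 = (-4*6)/4 = (¼)*(-24) = -6)
B(I) = I*(-6 + I) (B(I) = I*(I - 6) = I*(-6 + I))
(-37/(-72))*((B(1)*(1*0 + 1))/67 - 105) = (-37/(-72))*(((1*(-6 + 1))*(1*0 + 1))/67 - 105) = (-37*(-1/72))*(((1*(-5))*(0 + 1))*(1/67) - 105) = 37*(-5*1*(1/67) - 105)/72 = 37*(-5*1/67 - 105)/72 = 37*(-5/67 - 105)/72 = (37/72)*(-7040/67) = -32560/603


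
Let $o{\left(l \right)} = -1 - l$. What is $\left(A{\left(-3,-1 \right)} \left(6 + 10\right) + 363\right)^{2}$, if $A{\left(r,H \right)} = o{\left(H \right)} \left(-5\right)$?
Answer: $131769$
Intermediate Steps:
$A{\left(r,H \right)} = 5 + 5 H$ ($A{\left(r,H \right)} = \left(-1 - H\right) \left(-5\right) = 5 + 5 H$)
$\left(A{\left(-3,-1 \right)} \left(6 + 10\right) + 363\right)^{2} = \left(\left(5 + 5 \left(-1\right)\right) \left(6 + 10\right) + 363\right)^{2} = \left(\left(5 - 5\right) 16 + 363\right)^{2} = \left(0 \cdot 16 + 363\right)^{2} = \left(0 + 363\right)^{2} = 363^{2} = 131769$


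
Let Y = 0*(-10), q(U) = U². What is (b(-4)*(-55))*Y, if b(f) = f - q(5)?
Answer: 0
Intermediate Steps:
Y = 0
b(f) = -25 + f (b(f) = f - 1*5² = f - 1*25 = f - 25 = -25 + f)
(b(-4)*(-55))*Y = ((-25 - 4)*(-55))*0 = -29*(-55)*0 = 1595*0 = 0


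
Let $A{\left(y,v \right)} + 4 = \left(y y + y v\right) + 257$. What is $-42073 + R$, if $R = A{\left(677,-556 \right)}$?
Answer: $40097$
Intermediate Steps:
$A{\left(y,v \right)} = 253 + y^{2} + v y$ ($A{\left(y,v \right)} = -4 + \left(\left(y y + y v\right) + 257\right) = -4 + \left(\left(y^{2} + v y\right) + 257\right) = -4 + \left(257 + y^{2} + v y\right) = 253 + y^{2} + v y$)
$R = 82170$ ($R = 253 + 677^{2} - 376412 = 253 + 458329 - 376412 = 82170$)
$-42073 + R = -42073 + 82170 = 40097$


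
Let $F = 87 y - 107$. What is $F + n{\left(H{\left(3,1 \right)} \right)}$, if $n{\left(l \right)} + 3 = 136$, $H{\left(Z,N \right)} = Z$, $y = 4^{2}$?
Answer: $1418$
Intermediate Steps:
$y = 16$
$n{\left(l \right)} = 133$ ($n{\left(l \right)} = -3 + 136 = 133$)
$F = 1285$ ($F = 87 \cdot 16 - 107 = 1392 - 107 = 1285$)
$F + n{\left(H{\left(3,1 \right)} \right)} = 1285 + 133 = 1418$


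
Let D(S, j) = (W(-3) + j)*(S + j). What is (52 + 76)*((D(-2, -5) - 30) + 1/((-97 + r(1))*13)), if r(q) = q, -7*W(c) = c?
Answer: 9980/39 ≈ 255.90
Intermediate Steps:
W(c) = -c/7
D(S, j) = (3/7 + j)*(S + j) (D(S, j) = (-⅐*(-3) + j)*(S + j) = (3/7 + j)*(S + j))
(52 + 76)*((D(-2, -5) - 30) + 1/((-97 + r(1))*13)) = (52 + 76)*((((-5)² + (3/7)*(-2) + (3/7)*(-5) - 2*(-5)) - 30) + 1/((-97 + 1)*13)) = 128*(((25 - 6/7 - 15/7 + 10) - 30) + (1/13)/(-96)) = 128*((32 - 30) - 1/96*1/13) = 128*(2 - 1/1248) = 128*(2495/1248) = 9980/39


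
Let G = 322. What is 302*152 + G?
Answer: 46226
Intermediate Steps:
302*152 + G = 302*152 + 322 = 45904 + 322 = 46226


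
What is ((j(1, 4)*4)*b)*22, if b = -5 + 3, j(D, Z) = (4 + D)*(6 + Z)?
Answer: -8800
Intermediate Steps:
b = -2
((j(1, 4)*4)*b)*22 = (((24 + 4*4 + 6*1 + 1*4)*4)*(-2))*22 = (((24 + 16 + 6 + 4)*4)*(-2))*22 = ((50*4)*(-2))*22 = (200*(-2))*22 = -400*22 = -8800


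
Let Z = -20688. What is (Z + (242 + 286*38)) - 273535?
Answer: -283113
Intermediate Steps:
(Z + (242 + 286*38)) - 273535 = (-20688 + (242 + 286*38)) - 273535 = (-20688 + (242 + 10868)) - 273535 = (-20688 + 11110) - 273535 = -9578 - 273535 = -283113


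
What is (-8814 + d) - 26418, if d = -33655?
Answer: -68887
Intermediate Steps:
(-8814 + d) - 26418 = (-8814 - 33655) - 26418 = -42469 - 26418 = -68887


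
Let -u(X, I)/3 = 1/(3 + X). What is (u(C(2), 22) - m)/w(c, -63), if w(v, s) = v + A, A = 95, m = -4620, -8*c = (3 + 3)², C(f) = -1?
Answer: 9237/181 ≈ 51.033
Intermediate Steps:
c = -9/2 (c = -(3 + 3)²/8 = -⅛*6² = -⅛*36 = -9/2 ≈ -4.5000)
u(X, I) = -3/(3 + X)
w(v, s) = 95 + v (w(v, s) = v + 95 = 95 + v)
(u(C(2), 22) - m)/w(c, -63) = (-3/(3 - 1) - 1*(-4620))/(95 - 9/2) = (-3/2 + 4620)/(181/2) = (-3*½ + 4620)*(2/181) = (-3/2 + 4620)*(2/181) = (9237/2)*(2/181) = 9237/181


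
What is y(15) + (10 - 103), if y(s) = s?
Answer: -78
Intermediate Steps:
y(15) + (10 - 103) = 15 + (10 - 103) = 15 - 93 = -78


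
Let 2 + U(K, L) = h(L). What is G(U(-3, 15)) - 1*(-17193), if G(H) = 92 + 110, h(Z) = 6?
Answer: 17395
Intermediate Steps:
U(K, L) = 4 (U(K, L) = -2 + 6 = 4)
G(H) = 202
G(U(-3, 15)) - 1*(-17193) = 202 - 1*(-17193) = 202 + 17193 = 17395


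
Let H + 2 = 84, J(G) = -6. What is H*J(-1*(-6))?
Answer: -492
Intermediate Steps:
H = 82 (H = -2 + 84 = 82)
H*J(-1*(-6)) = 82*(-6) = -492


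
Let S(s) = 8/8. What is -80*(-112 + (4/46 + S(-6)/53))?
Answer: 10911920/1219 ≈ 8951.5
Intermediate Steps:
S(s) = 1 (S(s) = 8*(1/8) = 1)
-80*(-112 + (4/46 + S(-6)/53)) = -80*(-112 + (4/46 + 1/53)) = -80*(-112 + (4*(1/46) + 1*(1/53))) = -80*(-112 + (2/23 + 1/53)) = -80*(-112 + 129/1219) = -80*(-136399/1219) = 10911920/1219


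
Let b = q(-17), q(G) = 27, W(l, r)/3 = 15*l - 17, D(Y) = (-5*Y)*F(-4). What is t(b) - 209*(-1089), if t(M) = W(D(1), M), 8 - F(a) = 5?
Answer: 226875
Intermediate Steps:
F(a) = 3 (F(a) = 8 - 1*5 = 8 - 5 = 3)
D(Y) = -15*Y (D(Y) = -5*Y*3 = -15*Y)
W(l, r) = -51 + 45*l (W(l, r) = 3*(15*l - 17) = 3*(-17 + 15*l) = -51 + 45*l)
b = 27
t(M) = -726 (t(M) = -51 + 45*(-15*1) = -51 + 45*(-15) = -51 - 675 = -726)
t(b) - 209*(-1089) = -726 - 209*(-1089) = -726 - 1*(-227601) = -726 + 227601 = 226875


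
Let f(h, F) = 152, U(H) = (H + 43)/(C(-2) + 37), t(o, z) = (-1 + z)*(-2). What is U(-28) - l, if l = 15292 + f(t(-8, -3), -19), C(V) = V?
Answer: -108105/7 ≈ -15444.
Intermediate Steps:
t(o, z) = 2 - 2*z
U(H) = 43/35 + H/35 (U(H) = (H + 43)/(-2 + 37) = (43 + H)/35 = (43 + H)*(1/35) = 43/35 + H/35)
l = 15444 (l = 15292 + 152 = 15444)
U(-28) - l = (43/35 + (1/35)*(-28)) - 1*15444 = (43/35 - ⅘) - 15444 = 3/7 - 15444 = -108105/7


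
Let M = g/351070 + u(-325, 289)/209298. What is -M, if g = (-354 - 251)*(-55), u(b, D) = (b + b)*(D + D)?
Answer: 12493260805/7347824886 ≈ 1.7003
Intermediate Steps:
u(b, D) = 4*D*b (u(b, D) = (2*b)*(2*D) = 4*D*b)
g = 33275 (g = -605*(-55) = 33275)
M = -12493260805/7347824886 (M = 33275/351070 + (4*289*(-325))/209298 = 33275*(1/351070) - 375700*1/209298 = 6655/70214 - 187850/104649 = -12493260805/7347824886 ≈ -1.7003)
-M = -1*(-12493260805/7347824886) = 12493260805/7347824886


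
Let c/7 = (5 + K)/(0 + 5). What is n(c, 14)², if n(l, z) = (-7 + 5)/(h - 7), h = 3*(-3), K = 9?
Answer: 1/64 ≈ 0.015625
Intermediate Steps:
c = 98/5 (c = 7*((5 + 9)/(0 + 5)) = 7*(14/5) = 98/5 ≈ 19.600)
h = -9
n(l, z) = ⅛ (n(l, z) = (-7 + 5)/(-9 - 7) = -2/(-16) = -2*(-1/16) = ⅛)
n(c, 14)² = (⅛)² = 1/64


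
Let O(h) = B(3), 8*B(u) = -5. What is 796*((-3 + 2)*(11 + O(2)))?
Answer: -16517/2 ≈ -8258.5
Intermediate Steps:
B(u) = -5/8 (B(u) = (⅛)*(-5) = -5/8)
O(h) = -5/8
796*((-3 + 2)*(11 + O(2))) = 796*((-3 + 2)*(11 - 5/8)) = 796*(-1*83/8) = 796*(-83/8) = -16517/2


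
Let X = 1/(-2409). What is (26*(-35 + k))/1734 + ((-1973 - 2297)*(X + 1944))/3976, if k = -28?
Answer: -412978183363/197721084 ≈ -2088.7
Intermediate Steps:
X = -1/2409 ≈ -0.00041511
(26*(-35 + k))/1734 + ((-1973 - 2297)*(X + 1944))/3976 = (26*(-35 - 28))/1734 + ((-1973 - 2297)*(-1/2409 + 1944))/3976 = (26*(-63))*(1/1734) - 4270*4683095/2409*(1/3976) = -1638*1/1734 - 19996815650/2409*1/3976 = -273/289 - 1428343975/684156 = -412978183363/197721084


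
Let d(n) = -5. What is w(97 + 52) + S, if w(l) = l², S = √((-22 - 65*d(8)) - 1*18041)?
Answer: 22201 + 7*I*√362 ≈ 22201.0 + 133.18*I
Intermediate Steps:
S = 7*I*√362 (S = √((-22 - 65*(-5)) - 1*18041) = √((-22 + 325) - 18041) = √(303 - 18041) = √(-17738) = 7*I*√362 ≈ 133.18*I)
w(97 + 52) + S = (97 + 52)² + 7*I*√362 = 149² + 7*I*√362 = 22201 + 7*I*√362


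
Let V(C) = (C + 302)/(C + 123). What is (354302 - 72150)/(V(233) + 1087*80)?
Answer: 100446112/30958295 ≈ 3.2446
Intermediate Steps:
V(C) = (302 + C)/(123 + C)
(354302 - 72150)/(V(233) + 1087*80) = (354302 - 72150)/((302 + 233)/(123 + 233) + 1087*80) = 282152/(535/356 + 86960) = 282152/(30958295/356) = 282152*(356/30958295) = 100446112/30958295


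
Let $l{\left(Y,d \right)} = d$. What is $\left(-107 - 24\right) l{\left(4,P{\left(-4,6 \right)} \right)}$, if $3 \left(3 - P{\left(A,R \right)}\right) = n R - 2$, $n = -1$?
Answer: $- \frac{2227}{3} \approx -742.33$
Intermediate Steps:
$P{\left(A,R \right)} = \frac{11}{3} + \frac{R}{3}$ ($P{\left(A,R \right)} = 3 - \frac{- R - 2}{3} = 3 - \frac{-2 - R}{3} = 3 + \left(\frac{2}{3} + \frac{R}{3}\right) = \frac{11}{3} + \frac{R}{3}$)
$\left(-107 - 24\right) l{\left(4,P{\left(-4,6 \right)} \right)} = \left(-107 - 24\right) \left(\frac{11}{3} + \frac{1}{3} \cdot 6\right) = - 131 \left(\frac{11}{3} + 2\right) = \left(-131\right) \frac{17}{3} = - \frac{2227}{3}$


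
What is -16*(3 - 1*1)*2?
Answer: -64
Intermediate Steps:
-16*(3 - 1*1)*2 = -16*(3 - 1)*2 = -16*2*2 = -32*2 = -64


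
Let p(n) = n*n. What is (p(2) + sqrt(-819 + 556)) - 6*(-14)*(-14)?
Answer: -1172 + I*sqrt(263) ≈ -1172.0 + 16.217*I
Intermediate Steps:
p(n) = n**2
(p(2) + sqrt(-819 + 556)) - 6*(-14)*(-14) = (2**2 + sqrt(-819 + 556)) - 6*(-14)*(-14) = (4 + sqrt(-263)) - (-84)*(-14) = (4 + I*sqrt(263)) - 1*1176 = (4 + I*sqrt(263)) - 1176 = -1172 + I*sqrt(263)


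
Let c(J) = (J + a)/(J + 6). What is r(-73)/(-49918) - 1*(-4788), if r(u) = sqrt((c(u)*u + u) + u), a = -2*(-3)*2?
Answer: 4788 - I*sqrt(953745)/3344506 ≈ 4788.0 - 0.000292*I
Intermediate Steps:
a = 12 (a = 6*2 = 12)
c(J) = (12 + J)/(6 + J) (c(J) = (J + 12)/(J + 6) = (12 + J)/(6 + J))
r(u) = sqrt(2*u + u*(12 + u)/(6 + u)) (r(u) = sqrt((((12 + u)/(6 + u))*u + u) + u) = sqrt((u*(12 + u)/(6 + u) + u) + u) = sqrt((u + u*(12 + u)/(6 + u)) + u) = sqrt(2*u + u*(12 + u)/(6 + u)))
r(-73)/(-49918) - 1*(-4788) = (sqrt(3)*sqrt(-73*(8 - 73)/(6 - 73)))/(-49918) - 1*(-4788) = (sqrt(3)*sqrt(-73*(-65)/(-67)))*(-1/49918) + 4788 = (sqrt(3)*sqrt(-73*(-1/67)*(-65)))*(-1/49918) + 4788 = (sqrt(3)*sqrt(-4745/67))*(-1/49918) + 4788 = (sqrt(3)*(I*sqrt(317915)/67))*(-1/49918) + 4788 = (I*sqrt(953745)/67)*(-1/49918) + 4788 = -I*sqrt(953745)/3344506 + 4788 = 4788 - I*sqrt(953745)/3344506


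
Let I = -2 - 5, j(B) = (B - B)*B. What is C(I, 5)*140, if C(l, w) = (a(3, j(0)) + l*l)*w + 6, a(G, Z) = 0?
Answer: 35140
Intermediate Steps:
j(B) = 0 (j(B) = 0*B = 0)
I = -7
C(l, w) = 6 + w*l² (C(l, w) = (0 + l*l)*w + 6 = (0 + l²)*w + 6 = l²*w + 6 = w*l² + 6 = 6 + w*l²)
C(I, 5)*140 = (6 + 5*(-7)²)*140 = (6 + 5*49)*140 = (6 + 245)*140 = 251*140 = 35140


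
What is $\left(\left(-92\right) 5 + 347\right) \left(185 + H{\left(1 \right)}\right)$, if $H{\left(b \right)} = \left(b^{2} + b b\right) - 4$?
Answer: $-20679$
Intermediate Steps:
$H{\left(b \right)} = -4 + 2 b^{2}$ ($H{\left(b \right)} = \left(b^{2} + b^{2}\right) - 4 = 2 b^{2} - 4 = -4 + 2 b^{2}$)
$\left(\left(-92\right) 5 + 347\right) \left(185 + H{\left(1 \right)}\right) = \left(\left(-92\right) 5 + 347\right) \left(185 - \left(4 - 2 \cdot 1^{2}\right)\right) = \left(-460 + 347\right) \left(185 + \left(-4 + 2 \cdot 1\right)\right) = - 113 \left(185 + \left(-4 + 2\right)\right) = - 113 \left(185 - 2\right) = \left(-113\right) 183 = -20679$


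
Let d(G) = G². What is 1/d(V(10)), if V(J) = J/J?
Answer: 1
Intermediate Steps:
V(J) = 1
1/d(V(10)) = 1/(1²) = 1/1 = 1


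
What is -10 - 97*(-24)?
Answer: 2318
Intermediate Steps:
-10 - 97*(-24) = -10 + 2328 = 2318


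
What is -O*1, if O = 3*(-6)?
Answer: 18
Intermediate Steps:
O = -18
-O*1 = -1*(-18)*1 = 18*1 = 18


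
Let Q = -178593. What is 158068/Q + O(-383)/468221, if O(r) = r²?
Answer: -47813128451/83620993053 ≈ -0.57178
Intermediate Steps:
158068/Q + O(-383)/468221 = 158068/(-178593) + (-383)²/468221 = 158068*(-1/178593) + 146689*(1/468221) = -158068/178593 + 146689/468221 = -47813128451/83620993053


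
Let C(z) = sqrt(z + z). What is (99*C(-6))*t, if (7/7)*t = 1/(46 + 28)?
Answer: 99*I*sqrt(3)/37 ≈ 4.6344*I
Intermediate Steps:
t = 1/74 (t = 1/(46 + 28) = 1/74 ≈ 0.013514)
C(z) = sqrt(2)*sqrt(z) (C(z) = sqrt(2*z) = sqrt(2)*sqrt(z))
(99*C(-6))*t = (99*(sqrt(2)*sqrt(-6)))*(1/74) = (99*(sqrt(2)*(I*sqrt(6))))*(1/74) = (99*(2*I*sqrt(3)))*(1/74) = (198*I*sqrt(3))*(1/74) = 99*I*sqrt(3)/37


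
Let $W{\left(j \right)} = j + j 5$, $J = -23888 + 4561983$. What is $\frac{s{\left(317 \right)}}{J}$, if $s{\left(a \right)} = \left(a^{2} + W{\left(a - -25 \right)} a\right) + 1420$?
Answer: $\frac{752393}{4538095} \approx 0.16579$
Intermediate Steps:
$J = 4538095$
$W{\left(j \right)} = 6 j$ ($W{\left(j \right)} = j + 5 j = 6 j$)
$s{\left(a \right)} = 1420 + a^{2} + a \left(150 + 6 a\right)$ ($s{\left(a \right)} = \left(a^{2} + 6 \left(a - -25\right) a\right) + 1420 = \left(a^{2} + 6 \left(a + 25\right) a\right) + 1420 = \left(a^{2} + 6 \left(25 + a\right) a\right) + 1420 = \left(a^{2} + \left(150 + 6 a\right) a\right) + 1420 = \left(a^{2} + a \left(150 + 6 a\right)\right) + 1420 = 1420 + a^{2} + a \left(150 + 6 a\right)$)
$\frac{s{\left(317 \right)}}{J} = \frac{1420 + 7 \cdot 317^{2} + 150 \cdot 317}{4538095} = \left(1420 + 7 \cdot 100489 + 47550\right) \frac{1}{4538095} = \left(1420 + 703423 + 47550\right) \frac{1}{4538095} = 752393 \cdot \frac{1}{4538095} = \frac{752393}{4538095}$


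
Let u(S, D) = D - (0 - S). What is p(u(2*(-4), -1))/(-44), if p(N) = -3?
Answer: 3/44 ≈ 0.068182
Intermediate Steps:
u(S, D) = D + S (u(S, D) = D - (-1)*S = D + S)
p(u(2*(-4), -1))/(-44) = -3/(-44) = -3*(-1/44) = 3/44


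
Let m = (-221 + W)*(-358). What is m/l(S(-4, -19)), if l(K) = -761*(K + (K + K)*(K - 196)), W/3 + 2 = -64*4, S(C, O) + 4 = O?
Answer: -356210/7648811 ≈ -0.046571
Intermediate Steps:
S(C, O) = -4 + O
W = -774 (W = -6 + 3*(-64*4) = -6 + 3*(-256) = -6 - 768 = -774)
l(K) = -761*K - 1522*K*(-196 + K) (l(K) = -761*(K + (2*K)*(-196 + K)) = -761*(K + 2*K*(-196 + K)) = -761*K - 1522*K*(-196 + K))
m = 356210 (m = (-221 - 774)*(-358) = -995*(-358) = 356210)
m/l(S(-4, -19)) = 356210/((761*(-4 - 19)*(391 - 2*(-4 - 19)))) = 356210/((761*(-23)*(391 - 2*(-23)))) = 356210/((761*(-23)*(391 + 46))) = 356210/((761*(-23)*437)) = 356210/(-7648811) = 356210*(-1/7648811) = -356210/7648811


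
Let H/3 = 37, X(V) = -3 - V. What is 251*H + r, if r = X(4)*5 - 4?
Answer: 27822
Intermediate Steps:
H = 111 (H = 3*37 = 111)
r = -39 (r = (-3 - 1*4)*5 - 4 = (-3 - 4)*5 - 4 = -7*5 - 4 = -35 - 4 = -39)
251*H + r = 251*111 - 39 = 27861 - 39 = 27822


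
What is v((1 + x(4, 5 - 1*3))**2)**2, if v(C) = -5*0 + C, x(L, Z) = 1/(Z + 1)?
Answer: 256/81 ≈ 3.1605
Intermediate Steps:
x(L, Z) = 1/(1 + Z)
v(C) = C (v(C) = 0 + C = C)
v((1 + x(4, 5 - 1*3))**2)**2 = ((1 + 1/(1 + (5 - 1*3)))**2)**2 = ((1 + 1/(1 + (5 - 3)))**2)**2 = ((1 + 1/(1 + 2))**2)**2 = ((1 + 1/3)**2)**2 = ((4/3)**2)**2 = (16/9)**2 = 256/81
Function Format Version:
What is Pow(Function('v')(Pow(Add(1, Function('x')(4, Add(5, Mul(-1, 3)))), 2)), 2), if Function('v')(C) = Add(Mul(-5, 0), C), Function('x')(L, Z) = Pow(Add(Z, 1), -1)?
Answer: Rational(256, 81) ≈ 3.1605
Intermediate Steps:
Function('x')(L, Z) = Pow(Add(1, Z), -1)
Function('v')(C) = C (Function('v')(C) = Add(0, C) = C)
Pow(Function('v')(Pow(Add(1, Function('x')(4, Add(5, Mul(-1, 3)))), 2)), 2) = Pow(Pow(Add(1, Pow(Add(1, Add(5, Mul(-1, 3))), -1)), 2), 2) = Pow(Pow(Add(1, Pow(Add(1, Add(5, -3)), -1)), 2), 2) = Pow(Pow(Add(1, Pow(Add(1, 2), -1)), 2), 2) = Pow(Pow(Add(1, Pow(3, -1)), 2), 2) = Pow(Pow(Add(1, Rational(1, 3)), 2), 2) = Pow(Pow(Rational(4, 3), 2), 2) = Pow(Rational(16, 9), 2) = Rational(256, 81)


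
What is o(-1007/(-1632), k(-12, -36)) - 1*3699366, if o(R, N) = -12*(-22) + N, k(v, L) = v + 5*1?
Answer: -3699109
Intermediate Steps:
k(v, L) = 5 + v (k(v, L) = v + 5 = 5 + v)
o(R, N) = 264 + N
o(-1007/(-1632), k(-12, -36)) - 1*3699366 = (264 + (5 - 12)) - 1*3699366 = (264 - 7) - 3699366 = 257 - 3699366 = -3699109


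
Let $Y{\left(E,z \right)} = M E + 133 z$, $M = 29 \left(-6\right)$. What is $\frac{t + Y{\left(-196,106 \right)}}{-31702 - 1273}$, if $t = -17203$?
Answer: $- \frac{30999}{32975} \approx -0.94008$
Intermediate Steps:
$M = -174$
$Y{\left(E,z \right)} = - 174 E + 133 z$
$\frac{t + Y{\left(-196,106 \right)}}{-31702 - 1273} = \frac{-17203 + \left(\left(-174\right) \left(-196\right) + 133 \cdot 106\right)}{-31702 - 1273} = \frac{-17203 + \left(34104 + 14098\right)}{-32975} = \left(-17203 + 48202\right) \left(- \frac{1}{32975}\right) = 30999 \left(- \frac{1}{32975}\right) = - \frac{30999}{32975}$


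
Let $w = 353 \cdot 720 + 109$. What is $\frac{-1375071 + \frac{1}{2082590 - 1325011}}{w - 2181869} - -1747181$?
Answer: $\frac{637856417640866377}{365077320100} \approx 1.7472 \cdot 10^{6}$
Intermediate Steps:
$w = 254269$ ($w = 254160 + 109 = 254269$)
$\frac{-1375071 + \frac{1}{2082590 - 1325011}}{w - 2181869} - -1747181 = \frac{-1375071 + \frac{1}{2082590 - 1325011}}{254269 - 2181869} - -1747181 = \frac{-1375071 + \frac{1}{757579}}{-1927600} + 1747181 = \left(-1375071 + \frac{1}{757579}\right) \left(- \frac{1}{1927600}\right) + 1747181 = \left(- \frac{1041724913108}{757579}\right) \left(- \frac{1}{1927600}\right) + 1747181 = \frac{260431228277}{365077320100} + 1747181 = \frac{637856417640866377}{365077320100}$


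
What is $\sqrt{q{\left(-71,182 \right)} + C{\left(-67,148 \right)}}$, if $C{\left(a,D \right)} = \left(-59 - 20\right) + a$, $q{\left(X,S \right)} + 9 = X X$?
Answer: $\sqrt{4886} \approx 69.9$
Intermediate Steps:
$q{\left(X,S \right)} = -9 + X^{2}$ ($q{\left(X,S \right)} = -9 + X X = -9 + X^{2}$)
$C{\left(a,D \right)} = -79 + a$
$\sqrt{q{\left(-71,182 \right)} + C{\left(-67,148 \right)}} = \sqrt{\left(-9 + \left(-71\right)^{2}\right) - 146} = \sqrt{\left(-9 + 5041\right) - 146} = \sqrt{5032 - 146} = \sqrt{4886}$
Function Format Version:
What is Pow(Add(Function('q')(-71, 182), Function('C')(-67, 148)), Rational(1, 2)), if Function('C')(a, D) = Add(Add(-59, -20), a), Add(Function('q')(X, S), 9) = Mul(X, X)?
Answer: Pow(4886, Rational(1, 2)) ≈ 69.900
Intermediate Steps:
Function('q')(X, S) = Add(-9, Pow(X, 2)) (Function('q')(X, S) = Add(-9, Mul(X, X)) = Add(-9, Pow(X, 2)))
Function('C')(a, D) = Add(-79, a)
Pow(Add(Function('q')(-71, 182), Function('C')(-67, 148)), Rational(1, 2)) = Pow(Add(Add(-9, Pow(-71, 2)), Add(-79, -67)), Rational(1, 2)) = Pow(Add(Add(-9, 5041), -146), Rational(1, 2)) = Pow(Add(5032, -146), Rational(1, 2)) = Pow(4886, Rational(1, 2))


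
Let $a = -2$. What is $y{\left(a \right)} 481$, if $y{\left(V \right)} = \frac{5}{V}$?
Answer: $- \frac{2405}{2} \approx -1202.5$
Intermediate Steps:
$y{\left(a \right)} 481 = \frac{5}{-2} \cdot 481 = 5 \left(- \frac{1}{2}\right) 481 = \left(- \frac{5}{2}\right) 481 = - \frac{2405}{2}$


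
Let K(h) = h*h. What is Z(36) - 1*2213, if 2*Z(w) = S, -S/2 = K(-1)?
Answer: -2214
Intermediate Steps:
K(h) = h**2
S = -2 (S = -2*(-1)**2 = -2*1 = -2)
Z(w) = -1 (Z(w) = (1/2)*(-2) = -1)
Z(36) - 1*2213 = -1 - 1*2213 = -1 - 2213 = -2214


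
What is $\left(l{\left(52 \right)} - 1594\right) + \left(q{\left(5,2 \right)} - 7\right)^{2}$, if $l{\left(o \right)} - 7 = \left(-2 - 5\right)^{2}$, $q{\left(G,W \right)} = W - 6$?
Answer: $-1417$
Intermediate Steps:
$q{\left(G,W \right)} = -6 + W$ ($q{\left(G,W \right)} = W - 6 = -6 + W$)
$l{\left(o \right)} = 56$ ($l{\left(o \right)} = 7 + \left(-2 - 5\right)^{2} = 7 + \left(-7\right)^{2} = 7 + 49 = 56$)
$\left(l{\left(52 \right)} - 1594\right) + \left(q{\left(5,2 \right)} - 7\right)^{2} = \left(56 - 1594\right) + \left(\left(-6 + 2\right) - 7\right)^{2} = -1538 + \left(-4 - 7\right)^{2} = -1538 + \left(-11\right)^{2} = -1538 + 121 = -1417$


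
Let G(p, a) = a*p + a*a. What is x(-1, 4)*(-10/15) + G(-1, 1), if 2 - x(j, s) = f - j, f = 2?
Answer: ⅔ ≈ 0.66667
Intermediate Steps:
G(p, a) = a² + a*p (G(p, a) = a*p + a² = a² + a*p)
x(j, s) = j (x(j, s) = 2 - (2 - j) = 2 + (-2 + j) = j)
x(-1, 4)*(-10/15) + G(-1, 1) = -(-10)/15 + 1*(1 - 1) = -(-10)/15 + 1*0 = -1*(-⅔) + 0 = ⅔ + 0 = ⅔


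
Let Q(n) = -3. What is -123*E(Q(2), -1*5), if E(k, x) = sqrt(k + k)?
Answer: -123*I*sqrt(6) ≈ -301.29*I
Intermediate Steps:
E(k, x) = sqrt(2)*sqrt(k) (E(k, x) = sqrt(2*k) = sqrt(2)*sqrt(k))
-123*E(Q(2), -1*5) = -123*sqrt(2)*sqrt(-3) = -123*sqrt(2)*I*sqrt(3) = -123*I*sqrt(6)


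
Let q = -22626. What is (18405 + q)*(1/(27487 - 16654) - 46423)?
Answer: 707580803706/3611 ≈ 1.9595e+8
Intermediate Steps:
(18405 + q)*(1/(27487 - 16654) - 46423) = (18405 - 22626)*(1/(27487 - 16654) - 46423) = -4221*(1/10833 - 46423) = -4221*(-502900358/10833) = 707580803706/3611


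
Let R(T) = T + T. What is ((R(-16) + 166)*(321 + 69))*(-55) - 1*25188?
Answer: -2899488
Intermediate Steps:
R(T) = 2*T
((R(-16) + 166)*(321 + 69))*(-55) - 1*25188 = ((2*(-16) + 166)*(321 + 69))*(-55) - 1*25188 = ((-32 + 166)*390)*(-55) - 25188 = (134*390)*(-55) - 25188 = 52260*(-55) - 25188 = -2874300 - 25188 = -2899488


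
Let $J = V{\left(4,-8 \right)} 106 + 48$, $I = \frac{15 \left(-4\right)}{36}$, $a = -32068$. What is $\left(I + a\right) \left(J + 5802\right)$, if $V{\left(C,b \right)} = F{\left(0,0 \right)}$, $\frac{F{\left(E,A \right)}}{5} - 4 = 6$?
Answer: $- \frac{1072730350}{3} \approx -3.5758 \cdot 10^{8}$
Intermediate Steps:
$F{\left(E,A \right)} = 50$ ($F{\left(E,A \right)} = 20 + 5 \cdot 6 = 20 + 30 = 50$)
$V{\left(C,b \right)} = 50$
$I = - \frac{5}{3}$ ($I = \left(-60\right) \frac{1}{36} = - \frac{5}{3} \approx -1.6667$)
$J = 5348$ ($J = 50 \cdot 106 + 48 = 5300 + 48 = 5348$)
$\left(I + a\right) \left(J + 5802\right) = \left(- \frac{5}{3} - 32068\right) \left(5348 + 5802\right) = \left(- \frac{96209}{3}\right) 11150 = - \frac{1072730350}{3}$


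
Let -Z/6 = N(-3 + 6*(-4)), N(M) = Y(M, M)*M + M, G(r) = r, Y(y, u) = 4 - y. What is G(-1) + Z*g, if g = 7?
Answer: 36287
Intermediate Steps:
N(M) = M + M*(4 - M) (N(M) = (4 - M)*M + M = M*(4 - M) + M = M + M*(4 - M))
Z = 5184 (Z = -6*(-3 + 6*(-4))*(5 - (-3 + 6*(-4))) = -6*(-3 - 24)*(5 - (-3 - 24)) = -(-162)*(5 - 1*(-27)) = -(-162)*(5 + 27) = -(-162)*32 = -6*(-864) = 5184)
G(-1) + Z*g = -1 + 5184*7 = -1 + 36288 = 36287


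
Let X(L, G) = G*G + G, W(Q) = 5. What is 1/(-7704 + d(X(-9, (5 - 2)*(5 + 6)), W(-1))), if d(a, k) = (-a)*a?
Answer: -1/1266588 ≈ -7.8952e-7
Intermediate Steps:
X(L, G) = G + G² (X(L, G) = G² + G = G + G²)
d(a, k) = -a²
1/(-7704 + d(X(-9, (5 - 2)*(5 + 6)), W(-1))) = 1/(-7704 - (((5 - 2)*(5 + 6))*(1 + (5 - 2)*(5 + 6)))²) = 1/(-7704 - ((3*11)*(1 + 3*11))²) = 1/(-7704 - (33*(1 + 33))²) = 1/(-7704 - (33*34)²) = 1/(-7704 - 1*1122²) = 1/(-7704 - 1*1258884) = 1/(-7704 - 1258884) = 1/(-1266588) = -1/1266588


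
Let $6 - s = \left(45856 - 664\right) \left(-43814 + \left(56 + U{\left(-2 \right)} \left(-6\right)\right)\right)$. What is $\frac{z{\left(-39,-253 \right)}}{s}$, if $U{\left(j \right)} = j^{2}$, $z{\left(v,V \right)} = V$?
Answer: $- \frac{253}{1978596150} \approx -1.2787 \cdot 10^{-7}$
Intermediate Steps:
$s = 1978596150$ ($s = 6 - \left(45856 - 664\right) \left(-43814 + \left(56 + \left(-2\right)^{2} \left(-6\right)\right)\right) = 6 - 45192 \left(-43814 + \left(56 + 4 \left(-6\right)\right)\right) = 6 - 45192 \left(-43814 + \left(56 - 24\right)\right) = 6 - 45192 \left(-43814 + 32\right) = 6 - 45192 \left(-43782\right) = 6 - -1978596144 = 6 + 1978596144 = 1978596150$)
$\frac{z{\left(-39,-253 \right)}}{s} = - \frac{253}{1978596150}$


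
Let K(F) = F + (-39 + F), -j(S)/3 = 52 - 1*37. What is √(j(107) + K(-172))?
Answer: 2*I*√107 ≈ 20.688*I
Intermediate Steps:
j(S) = -45 (j(S) = -3*(52 - 1*37) = -3*(52 - 37) = -3*15 = -45)
K(F) = -39 + 2*F
√(j(107) + K(-172)) = √(-45 + (-39 + 2*(-172))) = √(-45 + (-39 - 344)) = √(-45 - 383) = √(-428) = 2*I*√107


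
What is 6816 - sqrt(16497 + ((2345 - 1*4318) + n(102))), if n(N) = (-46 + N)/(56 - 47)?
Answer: 6816 - 2*sqrt(32693)/3 ≈ 6695.5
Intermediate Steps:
n(N) = -46/9 + N/9 (n(N) = (-46 + N)/9 = (-46 + N)*(1/9) = -46/9 + N/9)
6816 - sqrt(16497 + ((2345 - 1*4318) + n(102))) = 6816 - sqrt(16497 + ((2345 - 1*4318) + (-46/9 + (1/9)*102))) = 6816 - sqrt(16497 + ((2345 - 4318) + (-46/9 + 34/3))) = 6816 - sqrt(16497 + (-1973 + 56/9)) = 6816 - sqrt(16497 - 17701/9) = 6816 - sqrt(130772/9) = 6816 - 2*sqrt(32693)/3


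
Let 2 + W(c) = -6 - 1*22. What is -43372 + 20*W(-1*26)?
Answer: -43972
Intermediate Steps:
W(c) = -30 (W(c) = -2 + (-6 - 1*22) = -2 + (-6 - 22) = -2 - 28 = -30)
-43372 + 20*W(-1*26) = -43372 + 20*(-30) = -43372 - 600 = -43972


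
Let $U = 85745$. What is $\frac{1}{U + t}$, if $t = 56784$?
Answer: $\frac{1}{142529} \approx 7.0161 \cdot 10^{-6}$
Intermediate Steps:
$\frac{1}{U + t} = \frac{1}{85745 + 56784} = \frac{1}{142529}$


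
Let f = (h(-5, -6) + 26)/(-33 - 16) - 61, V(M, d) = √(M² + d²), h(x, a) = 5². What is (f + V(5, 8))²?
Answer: 9455289/2401 - 6080*√89/49 ≈ 2767.5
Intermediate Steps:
h(x, a) = 25
f = -3040/49 (f = (25 + 26)/(-33 - 16) - 61 = 51/(-49) - 61 = 51*(-1/49) - 61 = -51/49 - 61 = -3040/49 ≈ -62.041)
(f + V(5, 8))² = (-3040/49 + √(5² + 8²))² = (-3040/49 + √(25 + 64))² = (-3040/49 + √89)²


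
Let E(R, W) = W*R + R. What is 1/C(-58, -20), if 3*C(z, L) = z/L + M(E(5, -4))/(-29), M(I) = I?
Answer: 870/991 ≈ 0.87790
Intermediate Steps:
E(R, W) = R + R*W (E(R, W) = R*W + R = R + R*W)
C(z, L) = 5/29 + z/(3*L) (C(z, L) = (z/L + (5*(1 - 4))/(-29))/3 = (z/L + (5*(-3))*(-1/29))/3 = (z/L - 15*(-1/29))/3 = (z/L + 15/29)/3 = (15/29 + z/L)/3 = 5/29 + z/(3*L))
1/C(-58, -20) = 1/(5/29 + (1/3)*(-58)/(-20)) = 1/(5/29 + (1/3)*(-58)*(-1/20)) = 1/(5/29 + 29/30) = 1/(991/870) = 870/991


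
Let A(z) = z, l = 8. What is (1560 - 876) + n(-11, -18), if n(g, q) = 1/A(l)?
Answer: 5473/8 ≈ 684.13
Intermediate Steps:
n(g, q) = ⅛ (n(g, q) = 1/8 = ⅛)
(1560 - 876) + n(-11, -18) = (1560 - 876) + ⅛ = 684 + ⅛ = 5473/8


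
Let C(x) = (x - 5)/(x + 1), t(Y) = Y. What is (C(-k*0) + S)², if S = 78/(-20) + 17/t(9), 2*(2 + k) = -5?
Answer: 398161/8100 ≈ 49.156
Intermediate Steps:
k = -9/2 (k = -2 + (½)*(-5) = -2 - 5/2 = -9/2 ≈ -4.5000)
S = -181/90 (S = 78/(-20) + 17/9 = 78*(-1/20) + 17*(⅑) = -39/10 + 17/9 = -181/90 ≈ -2.0111)
C(x) = (-5 + x)/(1 + x)
(C(-k*0) + S)² = ((-5 - 1*(-9/2)*0)/(1 - 1*(-9/2)*0) - 181/90)² = ((-5 + (9/2)*0)/(1 + (9/2)*0) - 181/90)² = ((-5 + 0)/(1 + 0) - 181/90)² = (-5/1 - 181/90)² = (1*(-5) - 181/90)² = (-5 - 181/90)² = (-631/90)² = 398161/8100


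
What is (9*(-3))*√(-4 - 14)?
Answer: -81*I*√2 ≈ -114.55*I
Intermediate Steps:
(9*(-3))*√(-4 - 14) = -81*I*√2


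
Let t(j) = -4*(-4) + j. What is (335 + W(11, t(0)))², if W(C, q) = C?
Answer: 119716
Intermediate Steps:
t(j) = 16 + j
(335 + W(11, t(0)))² = (335 + 11)² = 346² = 119716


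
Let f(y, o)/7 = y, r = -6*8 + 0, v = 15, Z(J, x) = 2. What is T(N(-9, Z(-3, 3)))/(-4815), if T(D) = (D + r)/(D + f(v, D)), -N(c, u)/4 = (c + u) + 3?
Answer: 32/582615 ≈ 5.4925e-5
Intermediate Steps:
r = -48 (r = -48 + 0 = -48)
f(y, o) = 7*y
N(c, u) = -12 - 4*c - 4*u (N(c, u) = -4*((c + u) + 3) = -4*(3 + c + u) = -12 - 4*c - 4*u)
T(D) = (-48 + D)/(105 + D) (T(D) = (D - 48)/(D + 7*15) = (-48 + D)/(D + 105) = (-48 + D)/(105 + D))
T(N(-9, Z(-3, 3)))/(-4815) = ((-48 + (-12 - 4*(-9) - 4*2))/(105 + (-12 - 4*(-9) - 4*2)))/(-4815) = ((-48 + (-12 + 36 - 8))/(105 + (-12 + 36 - 8)))*(-1/4815) = ((-48 + 16)/(105 + 16))*(-1/4815) = (-32/121)*(-1/4815) = ((1/121)*(-32))*(-1/4815) = -32/121*(-1/4815) = 32/582615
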